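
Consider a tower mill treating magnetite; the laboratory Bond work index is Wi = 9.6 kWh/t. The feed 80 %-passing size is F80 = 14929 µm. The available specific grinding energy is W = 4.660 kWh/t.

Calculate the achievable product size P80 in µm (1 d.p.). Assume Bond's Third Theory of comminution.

P80 = 310.8 µm

W_Bond = 10·Wi·(1/√P₈₀ − 1/√F₈₀)
⇒ 1/√P80 = W/(10 Wi) + 1/√F80
  = 4.6600/(10·9.6) + 1/√14929 = 0.048542 + 0.008184 = 0.056726
P80 = (1/0.056726)² = 17.6286² = 310.77 µm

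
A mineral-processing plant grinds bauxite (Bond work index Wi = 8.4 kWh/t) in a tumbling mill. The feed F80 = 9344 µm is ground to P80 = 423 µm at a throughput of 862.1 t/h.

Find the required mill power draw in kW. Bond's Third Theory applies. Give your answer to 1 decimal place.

P = 2771.9 kW

W_Bond = 10·Wi·(1/√P₈₀ − 1/√F₈₀)
W = 10·8.4·(1/√423 − 1/√9344) = 10·8.4·(0.038277) = 3.2152 kWh/t
Power = W × throughput = 3.2152 kWh/t × 862.1 t/h = 2771.9 kW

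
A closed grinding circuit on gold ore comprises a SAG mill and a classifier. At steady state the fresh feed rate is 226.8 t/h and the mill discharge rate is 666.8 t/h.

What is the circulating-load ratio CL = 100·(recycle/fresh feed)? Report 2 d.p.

CL = 194.00 %

Mill node: discharge = fresh + recycle.
R = M − F = 666.8 − 226.8 = 440.0 t/h
CL = 100·R/F = 100·440.0/226.8 = 194.00 %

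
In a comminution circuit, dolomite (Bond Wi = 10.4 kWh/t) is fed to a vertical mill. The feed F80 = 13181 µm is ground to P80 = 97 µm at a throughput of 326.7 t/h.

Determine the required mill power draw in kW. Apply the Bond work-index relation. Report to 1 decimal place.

P = 3153.9 kW

Bond:  W = 10 Wi (1/√P − 1/√F)
W = 10·10.4·(1/√97 − 1/√13181) = 10·10.4·(0.092824) = 9.6537 kWh/t
P = W·T = 9.6537·326.7 = 3153.9 kW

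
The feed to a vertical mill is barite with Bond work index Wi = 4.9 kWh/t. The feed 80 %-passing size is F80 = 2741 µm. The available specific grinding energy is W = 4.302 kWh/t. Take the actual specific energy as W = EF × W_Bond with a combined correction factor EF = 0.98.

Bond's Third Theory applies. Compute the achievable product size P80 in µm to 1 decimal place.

P80 = 84.7 µm

Bond: W = 10·Wi·(1/√P80 − 1/√F80)
W_Bond = W / EF = 4.302 / 0.98 = 4.3898 kWh/t
⇒ 1/√P80 = W_Bond/(10·Wi) + 1/√F80
  = 4.3898/(10·4.9) + 1/√2741 = 0.089588 + 0.019101 = 0.108688
P80 = (1/0.108688)² = 9.2006² = 84.65 µm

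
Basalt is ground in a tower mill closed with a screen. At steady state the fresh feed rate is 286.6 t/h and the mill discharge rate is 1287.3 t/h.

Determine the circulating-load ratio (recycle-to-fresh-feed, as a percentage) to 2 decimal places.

CL = 349.16 %

M = F + R at steady state, so:
R = M − F = 1287.3 − 286.6 = 1000.7 t/h
CL = 100·R/F = 100·1000.7/286.6 = 349.16 %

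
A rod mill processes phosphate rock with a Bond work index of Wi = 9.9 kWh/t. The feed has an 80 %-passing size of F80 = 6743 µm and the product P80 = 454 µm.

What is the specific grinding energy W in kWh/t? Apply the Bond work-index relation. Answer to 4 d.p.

W = 3.4407 kWh/t

W = 10·Wi·(P80^(-½) − F80^(-½))
1/√454 = 0.046932;  1/√6743 = 0.012178
W = 10·9.9·(0.046932 − 0.012178) = 3.4407 kWh/t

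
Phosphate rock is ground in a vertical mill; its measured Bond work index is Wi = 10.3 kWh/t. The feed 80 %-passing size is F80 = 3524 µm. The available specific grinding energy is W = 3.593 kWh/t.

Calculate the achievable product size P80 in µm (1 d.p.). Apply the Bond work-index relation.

P80 = 373.7 µm

W = 10·Wi·(P80^(-½) − F80^(-½))
1/√P80 = 1/√F80 + W/(10·Wi)
  = 3.5930/(10·10.3) + 1/√3524 = 0.034883 + 0.016845 = 0.051729
P80 = (1/0.051729)² = 19.3315² = 373.71 µm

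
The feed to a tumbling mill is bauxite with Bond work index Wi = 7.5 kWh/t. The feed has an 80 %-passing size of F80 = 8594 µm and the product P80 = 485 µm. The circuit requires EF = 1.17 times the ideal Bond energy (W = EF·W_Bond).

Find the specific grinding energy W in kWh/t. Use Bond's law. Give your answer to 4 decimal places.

W_Bond = 10·Wi·(1/√P₈₀ − 1/√F₈₀)
1/√485 = 0.045408;  1/√8594 = 0.010787
W = 10·7.5·(0.045408 − 0.010787) = 2.5965 kWh/t
W_actual = 1.17 × 2.5965 = 3.0380 kWh/t

W = 3.0380 kWh/t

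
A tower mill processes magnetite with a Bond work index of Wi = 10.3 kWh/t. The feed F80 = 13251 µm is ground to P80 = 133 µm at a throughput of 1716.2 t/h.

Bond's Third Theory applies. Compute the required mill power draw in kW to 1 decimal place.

P = 13792.2 kW

W = 10 Wi / √P80 − 10 Wi / √F80
W = 10·10.3·(1/√133 − 1/√13251) = 10·10.3·(0.078024) = 8.0365 kWh/t
Mill draw = 8.0365 × 1716.2 = 13792.2 kW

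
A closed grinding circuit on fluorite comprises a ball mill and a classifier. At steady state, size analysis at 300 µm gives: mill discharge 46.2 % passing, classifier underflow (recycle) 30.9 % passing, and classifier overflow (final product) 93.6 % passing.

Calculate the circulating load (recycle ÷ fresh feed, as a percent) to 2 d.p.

Classifier node, passing 300 µm:
Fd + Rd = Ru + Fo ⇒ R/F = (o−d)/(d−u)
r = (93.6 − 46.2)/(46.2 − 30.9) = 47.4/15.3 = 3.0980
CL = 100·r = 309.80 %

CL = 309.80 %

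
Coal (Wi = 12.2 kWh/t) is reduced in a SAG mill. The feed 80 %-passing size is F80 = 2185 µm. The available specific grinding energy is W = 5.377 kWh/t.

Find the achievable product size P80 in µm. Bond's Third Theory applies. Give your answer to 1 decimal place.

P80 = 233.3 µm

W = 10 Wi (P80^-0.5 − F80^-0.5)
P80^-0.5 = F80^-0.5 + W/(10 Wi)
  = 5.3770/(10·12.2) + 1/√2185 = 0.044074 + 0.021393 = 0.065467
P80 = (1/0.065467)² = 15.2749² = 233.32 µm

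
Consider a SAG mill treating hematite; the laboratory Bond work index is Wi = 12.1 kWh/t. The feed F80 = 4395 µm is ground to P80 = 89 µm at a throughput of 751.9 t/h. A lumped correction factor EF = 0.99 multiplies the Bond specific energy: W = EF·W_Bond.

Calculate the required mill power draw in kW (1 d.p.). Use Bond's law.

Bond:  W = 10 Wi (1/√P − 1/√F)
W = 10·12.1·(1/√89 − 1/√4395) = 10·12.1·(0.090916) = 11.0008 kWh/t
With EF = 0.99: W = 11.0008·0.99 = 10.8908 kWh/t
P = W·T = 10.8908·751.9 = 8188.8 kW

P = 8188.8 kW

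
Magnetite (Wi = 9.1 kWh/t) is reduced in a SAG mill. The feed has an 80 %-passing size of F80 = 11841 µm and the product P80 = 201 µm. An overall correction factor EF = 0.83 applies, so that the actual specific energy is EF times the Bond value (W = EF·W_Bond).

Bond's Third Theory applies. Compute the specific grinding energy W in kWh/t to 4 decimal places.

W = 4.6334 kWh/t

Bond: W = 10·Wi·(1/√P80 − 1/√F80)
1/√201 = 0.070535;  1/√11841 = 0.009190
W = 10·9.1·(0.070535 − 0.009190) = 5.5824 kWh/t
W_actual = 0.83 × 5.5824 = 4.6334 kWh/t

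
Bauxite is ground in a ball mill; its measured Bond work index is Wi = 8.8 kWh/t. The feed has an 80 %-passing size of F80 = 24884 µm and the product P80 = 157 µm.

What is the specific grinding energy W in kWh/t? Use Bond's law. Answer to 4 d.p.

W = 6.4653 kWh/t

W = 10 Wi / √P80 − 10 Wi / √F80
1/√157 = 0.079809;  1/√24884 = 0.006339
W = 10·8.8·(0.079809 − 0.006339) = 6.4653 kWh/t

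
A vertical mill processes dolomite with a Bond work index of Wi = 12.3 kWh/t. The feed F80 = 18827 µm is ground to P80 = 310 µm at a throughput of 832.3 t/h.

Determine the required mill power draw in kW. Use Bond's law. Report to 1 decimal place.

P = 5068.3 kW

W = 10 Wi / √P80 − 10 Wi / √F80
W = 10·12.3·(1/√310 − 1/√18827) = 10·12.3·(0.049508) = 6.0895 kWh/t
Power = W × throughput = 6.0895 kWh/t × 832.3 t/h = 5068.3 kW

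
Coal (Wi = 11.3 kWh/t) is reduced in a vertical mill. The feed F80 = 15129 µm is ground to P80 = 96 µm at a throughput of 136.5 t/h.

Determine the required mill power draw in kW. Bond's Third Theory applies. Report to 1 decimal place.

W_Bond = 10·Wi·(1/√P₈₀ − 1/√F₈₀)
W = 10·11.3·(1/√96 − 1/√15129) = 10·11.3·(0.093932) = 10.6143 kWh/t
Mill draw = 10.6143 × 136.5 = 1448.9 kW

P = 1448.9 kW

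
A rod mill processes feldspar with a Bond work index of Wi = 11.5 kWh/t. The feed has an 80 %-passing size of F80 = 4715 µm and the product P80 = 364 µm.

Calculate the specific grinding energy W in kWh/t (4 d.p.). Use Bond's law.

W = 4.3529 kWh/t

W = 10 Wi (P80^-0.5 − F80^-0.5)
1/√364 = 0.052414;  1/√4715 = 0.014563
W = 10·11.5·(0.052414 − 0.014563) = 4.3529 kWh/t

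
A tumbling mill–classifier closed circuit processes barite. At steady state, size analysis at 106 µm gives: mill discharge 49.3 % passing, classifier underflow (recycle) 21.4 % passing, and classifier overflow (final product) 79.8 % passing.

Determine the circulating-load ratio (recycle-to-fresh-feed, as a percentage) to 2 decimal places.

Let r = R/F. Size balance at 106 µm:
Fd + Rd = Ru + Fo ⇒ R/F = (o−d)/(d−u)
r = (79.8 − 49.3)/(49.3 − 21.4) = 30.5/27.9 = 1.0932
CL = 100·r = 109.32 %

CL = 109.32 %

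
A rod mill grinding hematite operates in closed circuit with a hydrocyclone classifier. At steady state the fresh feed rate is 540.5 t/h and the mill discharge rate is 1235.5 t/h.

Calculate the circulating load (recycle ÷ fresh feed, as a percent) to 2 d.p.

CL = 128.58 %

Mill node: discharge = fresh + recycle.
R = M − F = 1235.5 − 540.5 = 695.0 t/h
CL = 100·R/F = 100·695.0/540.5 = 128.58 %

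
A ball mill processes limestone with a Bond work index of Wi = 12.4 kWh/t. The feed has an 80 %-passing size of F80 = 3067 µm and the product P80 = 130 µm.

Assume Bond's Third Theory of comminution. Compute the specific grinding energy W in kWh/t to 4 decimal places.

W = 8.6365 kWh/t

W_Bond = 10·Wi·(1/√P₈₀ − 1/√F₈₀)
1/√130 = 0.087706;  1/√3067 = 0.018057
W = 10·12.4·(0.087706 − 0.018057) = 8.6365 kWh/t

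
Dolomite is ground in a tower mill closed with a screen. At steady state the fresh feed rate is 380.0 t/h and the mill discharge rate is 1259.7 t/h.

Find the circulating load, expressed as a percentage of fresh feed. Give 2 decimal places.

CL = 231.50 %

M = F + R at steady state, so:
R = M − F = 1259.7 − 380.0 = 879.7 t/h
CL = 100·R/F = 100·879.7/380.0 = 231.50 %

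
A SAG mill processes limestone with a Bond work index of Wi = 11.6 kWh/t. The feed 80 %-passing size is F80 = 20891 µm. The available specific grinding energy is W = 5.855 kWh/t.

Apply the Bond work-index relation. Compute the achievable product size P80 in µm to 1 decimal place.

W = 10 Wi (P80^-0.5 − F80^-0.5)
⇒ 1/√P80 = W/(10 Wi) + 1/√F80
  = 5.8550/(10·11.6) + 1/√20891 = 0.050474 + 0.006919 = 0.057393
P80 = (1/0.057393)² = 17.4238² = 303.59 µm

P80 = 303.6 µm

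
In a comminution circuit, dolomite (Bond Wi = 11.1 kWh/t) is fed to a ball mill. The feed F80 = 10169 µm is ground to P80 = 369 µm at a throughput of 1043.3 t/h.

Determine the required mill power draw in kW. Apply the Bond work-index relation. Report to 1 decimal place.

P = 4880.2 kW

W = 10·Wi·(P80^(-½) − F80^(-½))
W = 10·11.1·(1/√369 − 1/√10169) = 10·11.1·(0.042141) = 4.6777 kWh/t
P_mill = W·ṁ = 4.6777·1043.3 = 4880.2 kW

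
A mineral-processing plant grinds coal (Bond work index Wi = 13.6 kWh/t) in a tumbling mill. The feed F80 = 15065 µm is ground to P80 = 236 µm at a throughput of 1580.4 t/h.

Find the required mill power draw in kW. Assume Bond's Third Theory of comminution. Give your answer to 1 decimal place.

W = 10 Wi (P80^-0.5 − F80^-0.5)
W = 10·13.6·(1/√236 − 1/√15065) = 10·13.6·(0.056947) = 7.7448 kWh/t
P = W·T = 7.7448·1580.4 = 12239.9 kW

P = 12239.9 kW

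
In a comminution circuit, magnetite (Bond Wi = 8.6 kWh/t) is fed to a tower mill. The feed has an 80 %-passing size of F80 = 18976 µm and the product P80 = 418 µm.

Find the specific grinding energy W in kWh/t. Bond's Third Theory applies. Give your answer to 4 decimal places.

W = 10·Wi·(P80^(-½) − F80^(-½))
1/√418 = 0.048912;  1/√18976 = 0.007259
W = 10·8.6·(0.048912 − 0.007259) = 3.5821 kWh/t

W = 3.5821 kWh/t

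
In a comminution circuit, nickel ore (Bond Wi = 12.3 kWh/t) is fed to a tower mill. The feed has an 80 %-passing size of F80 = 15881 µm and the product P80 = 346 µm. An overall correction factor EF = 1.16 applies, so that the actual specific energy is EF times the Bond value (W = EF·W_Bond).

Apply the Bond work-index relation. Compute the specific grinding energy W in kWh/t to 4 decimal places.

W = 6.5383 kWh/t

W_Bond = 10·Wi·(1/√P₈₀ − 1/√F₈₀)
1/√346 = 0.053760;  1/√15881 = 0.007935
W = 10·12.3·(0.053760 − 0.007935) = 5.6365 kWh/t
With EF = 1.16: W = 5.6365·1.16 = 6.5383 kWh/t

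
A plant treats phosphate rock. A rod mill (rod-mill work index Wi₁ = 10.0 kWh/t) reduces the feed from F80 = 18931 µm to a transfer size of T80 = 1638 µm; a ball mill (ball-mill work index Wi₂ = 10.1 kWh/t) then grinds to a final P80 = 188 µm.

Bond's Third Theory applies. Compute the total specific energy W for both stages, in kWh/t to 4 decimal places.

W = 6.6147 kWh/t

Bond:  W = 10 Wi (1/√P − 1/√F)
Stage 1 (18931→1638 µm, Wi₁=10.0): W₁ = 10·10.0·(0.024708 − 0.007268) = 1.7440 kWh/t
Stage 2 (1638→188 µm, Wi₂=10.1): W₂ = 10·10.1·(0.072932 − 0.024708) = 4.8706 kWh/t
W = W₁ + W₂ = 1.7440 + 4.8706 = 6.6147 kWh/t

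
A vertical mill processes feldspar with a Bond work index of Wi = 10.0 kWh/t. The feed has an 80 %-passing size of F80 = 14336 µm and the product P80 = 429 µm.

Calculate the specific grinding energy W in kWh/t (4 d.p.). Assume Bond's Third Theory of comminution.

W = 3.9929 kWh/t

Bond: W = 10·Wi·(1/√P80 − 1/√F80)
1/√429 = 0.048280;  1/√14336 = 0.008352
W = 10·10.0·(0.048280 − 0.008352) = 3.9929 kWh/t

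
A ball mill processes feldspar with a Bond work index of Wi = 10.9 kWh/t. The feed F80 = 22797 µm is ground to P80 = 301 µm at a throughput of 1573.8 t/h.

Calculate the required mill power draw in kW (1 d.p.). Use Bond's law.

W_Bond = 10·Wi·(1/√P₈₀ − 1/√F₈₀)
W = 10·10.9·(1/√301 − 1/√22797) = 10·10.9·(0.051016) = 5.5607 kWh/t
P_mill = W·ṁ = 5.5607·1573.8 = 8751.5 kW

P = 8751.5 kW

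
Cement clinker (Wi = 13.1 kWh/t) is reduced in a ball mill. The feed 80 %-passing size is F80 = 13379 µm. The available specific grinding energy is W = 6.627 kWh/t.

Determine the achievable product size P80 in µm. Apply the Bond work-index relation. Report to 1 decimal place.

P80 = 285.0 µm

W = 10 Wi (1/√P80 − 1/√F80)  [Bond]
P80^-0.5 = F80^-0.5 + W/(10 Wi)
  = 6.6270/(10·13.1) + 1/√13379 = 0.050588 + 0.008645 = 0.059233
P80 = (1/0.059233)² = 16.8824² = 285.02 µm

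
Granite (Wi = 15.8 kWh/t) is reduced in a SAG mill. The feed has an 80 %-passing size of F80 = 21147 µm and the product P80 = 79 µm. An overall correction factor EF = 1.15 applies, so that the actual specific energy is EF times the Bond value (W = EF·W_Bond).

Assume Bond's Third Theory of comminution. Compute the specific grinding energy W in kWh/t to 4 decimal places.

W = 19.1934 kWh/t

W = 10 Wi / √P80 − 10 Wi / √F80
1/√79 = 0.112509;  1/√21147 = 0.006877
W = 10·15.8·(0.112509 − 0.006877) = 16.6899 kWh/t
With EF = 1.15: W = 16.6899·1.15 = 19.1934 kWh/t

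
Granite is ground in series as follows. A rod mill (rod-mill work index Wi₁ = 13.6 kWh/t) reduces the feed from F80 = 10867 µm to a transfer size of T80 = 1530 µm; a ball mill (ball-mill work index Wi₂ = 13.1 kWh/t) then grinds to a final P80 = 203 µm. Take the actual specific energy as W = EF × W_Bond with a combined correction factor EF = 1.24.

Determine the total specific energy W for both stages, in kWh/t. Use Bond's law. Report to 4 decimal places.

W = 10 Wi / √P80 − 10 Wi / √F80
Stage 1 (10867→1530 µm, Wi₁=13.6): W₁ = 10·13.6·(0.025565 − 0.009593) = 2.1723 kWh/t
Stage 2 (1530→203 µm, Wi₂=13.1): W₂ = 10·13.1·(0.070186 − 0.025565) = 5.8453 kWh/t
W = W₁ + W₂ = 2.1723 + 5.8453 = 8.0176 kWh/t
Apply correction: 8.0176 × 1.24 = 9.9418 kWh/t

W = 9.9418 kWh/t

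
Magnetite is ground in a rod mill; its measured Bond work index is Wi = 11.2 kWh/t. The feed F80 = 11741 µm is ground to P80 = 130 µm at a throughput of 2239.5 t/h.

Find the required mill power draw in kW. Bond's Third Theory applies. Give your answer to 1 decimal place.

P = 19683.9 kW

W = 10·Wi·(P80^(-½) − F80^(-½))
W = 10·11.2·(1/√130 − 1/√11741) = 10·11.2·(0.078477) = 8.7894 kWh/t
P_mill = W·ṁ = 8.7894·2239.5 = 19683.9 kW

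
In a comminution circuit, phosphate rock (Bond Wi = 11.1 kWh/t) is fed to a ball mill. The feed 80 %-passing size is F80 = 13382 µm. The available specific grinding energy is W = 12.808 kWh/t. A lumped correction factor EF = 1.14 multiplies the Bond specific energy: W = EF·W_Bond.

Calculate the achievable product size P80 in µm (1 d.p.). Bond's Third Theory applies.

P80 = 82.9 µm

W = 10 Wi (1/√P80 − 1/√F80)  [Bond]
W_Bond = W / EF = 12.808 / 1.14 = 11.2351 kWh/t
P80^-0.5 = F80^-0.5 + W_Bond/(10 Wi)
  = 11.2351/(10·11.1) + 1/√13382 = 0.101217 + 0.008644 = 0.109861
P80 = (1/0.109861)² = 9.1024² = 82.85 µm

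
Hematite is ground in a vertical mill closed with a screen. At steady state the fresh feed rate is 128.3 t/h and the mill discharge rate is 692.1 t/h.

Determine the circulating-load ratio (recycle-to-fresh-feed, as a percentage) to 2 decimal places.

Mill node: discharge = fresh + recycle.
R = M − F = 692.1 − 128.3 = 563.8 t/h
CL = 100·R/F = 100·563.8/128.3 = 439.44 %

CL = 439.44 %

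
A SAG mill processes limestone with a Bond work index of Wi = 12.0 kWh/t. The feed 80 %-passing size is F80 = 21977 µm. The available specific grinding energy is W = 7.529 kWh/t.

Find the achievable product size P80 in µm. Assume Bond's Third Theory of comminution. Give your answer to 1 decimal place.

W = 10 Wi (1/√P80 − 1/√F80)  [Bond]
P80^-0.5 = F80^-0.5 + W/(10 Wi)
  = 7.5290/(10·12.0) + 1/√21977 = 0.062742 + 0.006746 = 0.069487
P80 = (1/0.069487)² = 14.3911² = 207.10 µm

P80 = 207.1 µm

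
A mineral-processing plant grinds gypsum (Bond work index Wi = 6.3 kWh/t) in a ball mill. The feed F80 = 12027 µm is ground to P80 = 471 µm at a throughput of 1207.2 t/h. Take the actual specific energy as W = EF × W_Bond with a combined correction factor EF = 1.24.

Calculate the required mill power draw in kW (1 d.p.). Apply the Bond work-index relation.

P = 3485.5 kW

W = 10 Wi (1/√P80 − 1/√F80)  [Bond]
W = 10·6.3·(1/√471 − 1/√12027) = 10·6.3·(0.036959) = 2.3284 kWh/t
With EF = 1.24: W = 2.3284·1.24 = 2.8872 kWh/t
Power = W × throughput = 2.8872 kWh/t × 1207.2 t/h = 3485.5 kW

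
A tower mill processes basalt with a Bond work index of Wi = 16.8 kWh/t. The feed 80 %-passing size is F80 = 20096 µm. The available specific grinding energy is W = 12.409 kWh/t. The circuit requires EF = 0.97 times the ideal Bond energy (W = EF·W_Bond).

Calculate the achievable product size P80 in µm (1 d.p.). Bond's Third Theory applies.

W_Bond = 10·Wi·(1/√P₈₀ − 1/√F₈₀)
W_Bond = W / EF = 12.409 / 0.97 = 12.7928 kWh/t
⇒ 1/√P80 = W_Bond/(10·Wi) + 1/√F80
  = 12.7928/(10·16.8) + 1/√20096 = 0.076148 + 0.007054 = 0.083202
P80 = (1/0.083202)² = 12.0190² = 144.46 µm

P80 = 144.5 µm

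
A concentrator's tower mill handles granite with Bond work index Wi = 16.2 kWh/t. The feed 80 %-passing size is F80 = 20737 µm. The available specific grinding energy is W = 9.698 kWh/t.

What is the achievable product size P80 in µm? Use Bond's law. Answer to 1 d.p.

P80 = 224.0 µm

W = 10·Wi·(P80^(-½) − F80^(-½))
⇒ 1/√P80 = W/(10·Wi) + 1/√F80
  = 9.6980/(10·16.2) + 1/√20737 = 0.059864 + 0.006944 = 0.066808
P80 = (1/0.066808)² = 14.9682² = 224.05 µm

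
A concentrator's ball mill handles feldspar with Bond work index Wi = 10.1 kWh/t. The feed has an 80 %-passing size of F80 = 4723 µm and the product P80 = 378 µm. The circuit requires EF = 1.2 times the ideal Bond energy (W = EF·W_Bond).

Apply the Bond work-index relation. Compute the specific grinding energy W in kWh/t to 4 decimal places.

W = 4.4703 kWh/t

Bond: W = 10·Wi·(1/√P80 − 1/√F80)
1/√378 = 0.051434;  1/√4723 = 0.014551
W = 10·10.1·(0.051434 − 0.014551) = 3.7252 kWh/t
Apply correction: 3.7252 × 1.2 = 4.4703 kWh/t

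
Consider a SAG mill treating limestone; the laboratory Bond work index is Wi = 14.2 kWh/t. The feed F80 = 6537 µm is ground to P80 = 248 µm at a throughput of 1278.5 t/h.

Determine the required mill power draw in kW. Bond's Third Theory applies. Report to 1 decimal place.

P = 9282.8 kW

Bond:  W = 10 Wi (1/√P − 1/√F)
W = 10·14.2·(1/√248 − 1/√6537) = 10·14.2·(0.051132) = 7.2607 kWh/t
P = W·T = 7.2607·1278.5 = 9282.8 kW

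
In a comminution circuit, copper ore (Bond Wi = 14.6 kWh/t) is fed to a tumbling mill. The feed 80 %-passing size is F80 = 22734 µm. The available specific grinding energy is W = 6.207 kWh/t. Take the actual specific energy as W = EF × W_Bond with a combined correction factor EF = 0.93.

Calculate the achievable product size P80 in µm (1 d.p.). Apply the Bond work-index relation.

P80 = 365.0 µm

W_Bond = 10·Wi·(1/√P₈₀ − 1/√F₈₀)
W_Bond = W / EF = 6.207 / 0.93 = 6.6742 kWh/t
⇒ 1/√P80 = W_Bond/(10 Wi) + 1/√F80
  = 6.6742/(10·14.6) + 1/√22734 = 0.045714 + 0.006632 = 0.052346
P80 = (1/0.052346)² = 19.1037² = 364.95 µm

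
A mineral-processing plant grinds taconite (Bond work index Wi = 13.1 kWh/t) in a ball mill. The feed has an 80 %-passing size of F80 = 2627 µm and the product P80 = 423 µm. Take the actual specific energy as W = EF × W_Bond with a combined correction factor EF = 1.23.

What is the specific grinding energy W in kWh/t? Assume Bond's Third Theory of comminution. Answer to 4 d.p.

W = 4.6907 kWh/t

W = 10 Wi / √P80 − 10 Wi / √F80
1/√423 = 0.048622;  1/√2627 = 0.019511
W = 10·13.1·(0.048622 − 0.019511) = 3.8136 kWh/t
W_actual = 1.23 × 3.8136 = 4.6907 kWh/t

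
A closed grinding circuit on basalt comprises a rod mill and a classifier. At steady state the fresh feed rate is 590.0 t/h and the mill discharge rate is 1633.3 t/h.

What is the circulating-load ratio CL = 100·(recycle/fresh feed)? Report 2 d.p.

CL = 176.83 %

Discharge = new feed + return, hence
R = M − F = 1633.3 − 590.0 = 1043.3 t/h
CL = 100·R/F = 100·1043.3/590.0 = 176.83 %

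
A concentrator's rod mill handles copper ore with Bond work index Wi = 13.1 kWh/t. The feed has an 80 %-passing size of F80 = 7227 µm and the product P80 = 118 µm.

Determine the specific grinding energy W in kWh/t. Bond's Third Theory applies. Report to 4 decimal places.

W = 10·Wi·[P80^(−½) − F80^(−½)]
1/√118 = 0.092057;  1/√7227 = 0.011763
W = 10·13.1·(0.092057 − 0.011763) = 10.5186 kWh/t

W = 10.5186 kWh/t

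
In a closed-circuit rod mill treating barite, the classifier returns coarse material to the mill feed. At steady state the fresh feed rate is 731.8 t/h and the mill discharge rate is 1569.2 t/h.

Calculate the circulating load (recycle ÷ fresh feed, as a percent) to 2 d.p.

CL = 114.43 %

Mill node: discharge = fresh + recycle.
R = M − F = 1569.2 − 731.8 = 837.4 t/h
CL = 100·R/F = 100·837.4/731.8 = 114.43 %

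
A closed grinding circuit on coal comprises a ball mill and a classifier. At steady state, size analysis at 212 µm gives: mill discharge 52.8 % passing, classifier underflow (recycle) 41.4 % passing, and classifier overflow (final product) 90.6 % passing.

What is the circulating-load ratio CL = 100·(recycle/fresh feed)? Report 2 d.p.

CL = 331.58 %

Classifier node, passing 212 µm:
r = (o − d)/(d − u)
r = (90.6 − 52.8)/(52.8 − 41.4) = 37.8/11.4 = 3.3158
CL = 100·r = 331.58 %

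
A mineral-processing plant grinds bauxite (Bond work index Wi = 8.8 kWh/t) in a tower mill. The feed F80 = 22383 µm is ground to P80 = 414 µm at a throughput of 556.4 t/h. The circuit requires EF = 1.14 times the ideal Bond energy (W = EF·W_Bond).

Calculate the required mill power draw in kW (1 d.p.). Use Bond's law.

P = 2370.2 kW

Bond: W = 10·Wi·(1/√P80 − 1/√F80)
W = 10·8.8·(1/√414 − 1/√22383) = 10·8.8·(0.042463) = 3.7368 kWh/t
W_actual = 1.14 × 3.7368 = 4.2599 kWh/t
Mill draw = 4.2599 × 556.4 = 2370.2 kW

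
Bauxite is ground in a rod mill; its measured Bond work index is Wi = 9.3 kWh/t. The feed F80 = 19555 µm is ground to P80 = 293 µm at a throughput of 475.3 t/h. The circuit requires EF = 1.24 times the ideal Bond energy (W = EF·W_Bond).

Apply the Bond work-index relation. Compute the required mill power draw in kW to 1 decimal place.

P = 2810.2 kW

W = 10 Wi / √P80 − 10 Wi / √F80
W = 10·9.3·(1/√293 − 1/√19555) = 10·9.3·(0.051270) = 4.7681 kWh/t
With EF = 1.24: W = 4.7681·1.24 = 5.9124 kWh/t
P = W·T = 5.9124·475.3 = 2810.2 kW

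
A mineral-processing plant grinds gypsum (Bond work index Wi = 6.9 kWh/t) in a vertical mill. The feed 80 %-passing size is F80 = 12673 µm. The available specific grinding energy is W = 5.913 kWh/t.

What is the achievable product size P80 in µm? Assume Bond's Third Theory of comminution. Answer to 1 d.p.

W_Bond = 10·Wi·(1/√P₈₀ − 1/√F₈₀)
P80^-0.5 = F80^-0.5 + W/(10 Wi)
  = 5.9130/(10·6.9) + 1/√12673 = 0.085696 + 0.008883 = 0.094579
P80 = (1/0.094579)² = 10.5732² = 111.79 µm

P80 = 111.8 µm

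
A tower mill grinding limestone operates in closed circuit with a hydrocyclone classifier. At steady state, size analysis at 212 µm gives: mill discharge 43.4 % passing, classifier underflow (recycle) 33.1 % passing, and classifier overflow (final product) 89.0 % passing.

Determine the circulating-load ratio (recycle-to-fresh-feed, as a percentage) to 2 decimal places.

CL = 442.72 %

Classifier node, passing 212 µm:
Fd + Rd = Ru + Fo ⇒ R/F = (o−d)/(d−u)
r = (89.0 − 43.4)/(43.4 − 33.1) = 45.6/10.3 = 4.4272
CL = 100·r = 442.72 %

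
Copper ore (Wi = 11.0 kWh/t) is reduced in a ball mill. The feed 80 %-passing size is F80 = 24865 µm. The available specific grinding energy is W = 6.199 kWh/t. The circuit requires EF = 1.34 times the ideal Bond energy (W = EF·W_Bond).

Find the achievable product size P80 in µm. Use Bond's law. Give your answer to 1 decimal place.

W = 10·Wi·(P80^(-½) − F80^(-½))
W_Bond = W / EF = 6.199 / 1.34 = 4.6261 kWh/t
P80^(−½) = W_Bond/(10 Wi) + F80^(−½)
  = 4.6261/(10·11.0) + 1/√24865 = 0.042056 + 0.006342 = 0.048397
P80 = (1/0.048397)² = 20.6623² = 426.93 µm

P80 = 426.9 µm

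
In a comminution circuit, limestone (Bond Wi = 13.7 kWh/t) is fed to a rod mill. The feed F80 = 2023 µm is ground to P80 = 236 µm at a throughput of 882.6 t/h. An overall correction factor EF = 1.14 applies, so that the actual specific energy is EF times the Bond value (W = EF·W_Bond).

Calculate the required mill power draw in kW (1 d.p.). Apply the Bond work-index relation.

Bond: W = 10·Wi·(1/√P80 − 1/√F80)
W = 10·13.7·(1/√236 − 1/√2023) = 10·13.7·(0.042861) = 5.8720 kWh/t
W_actual = 1.14 × 5.8720 = 6.6941 kWh/t
Power = W × throughput = 6.6941 kWh/t × 882.6 t/h = 5908.2 kW

P = 5908.2 kW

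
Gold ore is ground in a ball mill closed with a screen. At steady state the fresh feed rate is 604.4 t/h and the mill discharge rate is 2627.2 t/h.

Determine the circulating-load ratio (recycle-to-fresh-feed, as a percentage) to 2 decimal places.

CL = 334.68 %

Steady state: M = F + R.
R = M − F = 2627.2 − 604.4 = 2022.8 t/h
CL = 100·R/F = 100·2022.8/604.4 = 334.68 %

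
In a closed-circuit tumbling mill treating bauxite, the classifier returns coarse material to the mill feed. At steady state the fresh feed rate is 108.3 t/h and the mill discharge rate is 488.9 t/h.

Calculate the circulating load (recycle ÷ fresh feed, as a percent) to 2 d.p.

CL = 351.43 %

Mill node: discharge = fresh + recycle.
R = M − F = 488.9 − 108.3 = 380.6 t/h
CL = 100·R/F = 100·380.6/108.3 = 351.43 %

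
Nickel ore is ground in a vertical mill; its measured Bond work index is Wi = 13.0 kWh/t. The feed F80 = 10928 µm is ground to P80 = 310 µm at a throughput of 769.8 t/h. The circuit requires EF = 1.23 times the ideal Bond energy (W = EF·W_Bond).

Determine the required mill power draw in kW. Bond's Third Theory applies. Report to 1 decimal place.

W = 10·Wi·[P80^(−½) − F80^(−½)]
W = 10·13.0·(1/√310 − 1/√10928) = 10·13.0·(0.047230) = 6.1399 kWh/t
W_actual = 1.23 × 6.1399 = 7.5521 kWh/t
Power = W × throughput = 7.5521 kWh/t × 769.8 t/h = 5813.6 kW

P = 5813.6 kW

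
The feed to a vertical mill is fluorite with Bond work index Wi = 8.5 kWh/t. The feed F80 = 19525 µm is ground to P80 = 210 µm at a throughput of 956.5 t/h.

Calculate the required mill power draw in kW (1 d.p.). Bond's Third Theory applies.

W = 10·Wi·(P80^(-½) − F80^(-½))
W = 10·8.5·(1/√210 − 1/√19525) = 10·8.5·(0.061850) = 5.2572 kWh/t
P_mill = W·ṁ = 5.2572·956.5 = 5028.6 kW

P = 5028.6 kW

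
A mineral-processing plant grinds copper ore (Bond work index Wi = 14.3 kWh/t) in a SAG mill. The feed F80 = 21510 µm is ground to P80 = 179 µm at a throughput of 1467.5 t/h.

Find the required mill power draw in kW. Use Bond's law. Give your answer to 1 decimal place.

W = 10·Wi·(P80^(-½) − F80^(-½))
W = 10·14.3·(1/√179 − 1/√21510) = 10·14.3·(0.067925) = 9.7133 kWh/t
P_mill = W·ṁ = 9.7133·1467.5 = 14254.3 kW

P = 14254.3 kW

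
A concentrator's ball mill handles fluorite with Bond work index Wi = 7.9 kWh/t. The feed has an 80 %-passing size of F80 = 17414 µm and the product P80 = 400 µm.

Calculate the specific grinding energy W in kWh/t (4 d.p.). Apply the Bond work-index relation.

W = 3.3513 kWh/t

W = 10·Wi·(P80^(-½) − F80^(-½))
1/√400 = 0.050000;  1/√17414 = 0.007578
W = 10·7.9·(0.050000 − 0.007578) = 3.3513 kWh/t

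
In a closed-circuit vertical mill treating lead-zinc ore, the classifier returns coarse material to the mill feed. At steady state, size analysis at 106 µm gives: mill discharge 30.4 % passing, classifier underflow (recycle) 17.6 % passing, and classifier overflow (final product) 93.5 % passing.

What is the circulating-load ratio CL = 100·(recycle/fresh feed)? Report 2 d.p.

CL = 492.97 %

Let r = R/F. Size balance at 106 µm:
(1+r)d = ru + o → r = (o−d)/(d−u)
r = (93.5 − 30.4)/(30.4 − 17.6) = 63.1/12.8 = 4.9297
CL = 100·r = 492.97 %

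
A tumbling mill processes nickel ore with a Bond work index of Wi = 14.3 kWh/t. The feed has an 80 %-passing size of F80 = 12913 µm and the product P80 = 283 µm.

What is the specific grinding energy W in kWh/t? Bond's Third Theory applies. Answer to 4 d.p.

W = 10 Wi / √P80 − 10 Wi / √F80
1/√283 = 0.059444;  1/√12913 = 0.008800
W = 10·14.3·(0.059444 − 0.008800) = 7.2421 kWh/t

W = 7.2421 kWh/t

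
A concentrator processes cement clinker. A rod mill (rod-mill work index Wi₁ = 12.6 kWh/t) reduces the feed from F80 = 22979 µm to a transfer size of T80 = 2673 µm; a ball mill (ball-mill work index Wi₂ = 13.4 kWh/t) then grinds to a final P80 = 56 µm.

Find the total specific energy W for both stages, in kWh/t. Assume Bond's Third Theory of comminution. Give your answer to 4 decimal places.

W = 16.9206 kWh/t

Bond:  W = 10 Wi (1/√P − 1/√F)
Stage 1 (22979→2673 µm, Wi₁=12.6): W₁ = 10·12.6·(0.019342 − 0.006597) = 1.6059 kWh/t
Stage 2 (2673→56 µm, Wi₂=13.4): W₂ = 10·13.4·(0.133631 − 0.019342) = 15.3147 kWh/t
W = W₁ + W₂ = 1.6059 + 15.3147 = 16.9206 kWh/t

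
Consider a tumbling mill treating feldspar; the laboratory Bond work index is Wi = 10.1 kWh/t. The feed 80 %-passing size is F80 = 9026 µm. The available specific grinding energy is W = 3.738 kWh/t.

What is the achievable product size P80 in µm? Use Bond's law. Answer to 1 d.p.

P80 = 442.5 µm

W = 10 Wi (P80^-0.5 − F80^-0.5)
⇒ 1/√P80 = W/(10 Wi) + 1/√F80
  = 3.7380/(10·10.1) + 1/√9026 = 0.037010 + 0.010526 = 0.047536
P80 = (1/0.047536)² = 21.0369² = 442.55 µm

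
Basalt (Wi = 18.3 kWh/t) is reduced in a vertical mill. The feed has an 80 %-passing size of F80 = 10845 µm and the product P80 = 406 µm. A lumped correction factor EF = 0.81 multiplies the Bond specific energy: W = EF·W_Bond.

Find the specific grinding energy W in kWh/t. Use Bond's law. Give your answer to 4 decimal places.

W = 5.9331 kWh/t

Bond:  W = 10 Wi (1/√P − 1/√F)
1/√406 = 0.049629;  1/√10845 = 0.009603
W = 10·18.3·(0.049629 − 0.009603) = 7.3249 kWh/t
W_actual = 0.81 × 7.3249 = 5.9331 kWh/t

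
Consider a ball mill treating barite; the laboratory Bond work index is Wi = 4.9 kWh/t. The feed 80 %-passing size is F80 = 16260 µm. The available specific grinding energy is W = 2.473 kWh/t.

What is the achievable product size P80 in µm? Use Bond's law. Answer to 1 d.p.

P80 = 294.1 µm

W = 10 Wi (P80^-0.5 − F80^-0.5)
P80^-0.5 = F80^-0.5 + W/(10 Wi)
  = 2.4730/(10·4.9) + 1/√16260 = 0.050469 + 0.007842 = 0.058312
P80 = (1/0.058312)² = 17.1492² = 294.10 µm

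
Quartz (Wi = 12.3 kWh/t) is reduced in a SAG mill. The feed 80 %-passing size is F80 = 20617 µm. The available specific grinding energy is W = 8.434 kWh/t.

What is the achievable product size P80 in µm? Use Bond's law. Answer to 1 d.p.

P80 = 175.3 µm

Bond: W = 10·Wi·(1/√P80 − 1/√F80)
⇒ 1/√P80 = W/(10 Wi) + 1/√F80
  = 8.4340/(10·12.3) + 1/√20617 = 0.068569 + 0.006964 = 0.075534
P80 = (1/0.075534)² = 13.2391² = 175.28 µm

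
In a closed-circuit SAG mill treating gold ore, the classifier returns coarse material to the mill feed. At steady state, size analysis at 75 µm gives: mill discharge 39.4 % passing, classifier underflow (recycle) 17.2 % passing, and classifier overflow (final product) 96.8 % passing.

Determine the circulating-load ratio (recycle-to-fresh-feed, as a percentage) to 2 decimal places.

Classifier node, passing 75 µm:
(1+r)·d = r·u + o ⇒ r = (o−d)/(d−u)
r = (96.8 − 39.4)/(39.4 − 17.2) = 57.4/22.2 = 2.5856
CL = 100·r = 258.56 %

CL = 258.56 %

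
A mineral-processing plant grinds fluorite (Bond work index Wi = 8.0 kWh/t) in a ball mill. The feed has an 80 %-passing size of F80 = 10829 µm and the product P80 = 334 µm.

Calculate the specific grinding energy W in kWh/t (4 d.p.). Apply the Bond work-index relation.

W = 10 Wi (P80^-0.5 − F80^-0.5)
1/√334 = 0.054718;  1/√10829 = 0.009610
W = 10·8.0·(0.054718 − 0.009610) = 3.6086 kWh/t

W = 3.6086 kWh/t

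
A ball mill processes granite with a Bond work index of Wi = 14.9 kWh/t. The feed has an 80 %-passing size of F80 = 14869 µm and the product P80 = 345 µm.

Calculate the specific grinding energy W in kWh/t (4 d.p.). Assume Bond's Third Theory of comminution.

W = 6.8000 kWh/t

W = 10 Wi (P80^-0.5 − F80^-0.5)
1/√345 = 0.053838;  1/√14869 = 0.008201
W = 10·14.9·(0.053838 − 0.008201) = 6.8000 kWh/t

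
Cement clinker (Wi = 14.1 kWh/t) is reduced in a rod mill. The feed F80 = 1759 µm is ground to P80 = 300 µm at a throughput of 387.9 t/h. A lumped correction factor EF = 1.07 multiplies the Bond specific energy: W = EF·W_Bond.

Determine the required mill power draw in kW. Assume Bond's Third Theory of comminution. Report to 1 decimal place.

W_Bond = 10·Wi·(1/√P₈₀ − 1/√F₈₀)
W = 10·14.1·(1/√300 − 1/√1759) = 10·14.1·(0.033892) = 4.7787 kWh/t
Apply correction: 4.7787 × 1.07 = 5.1132 kWh/t
P_mill = W·ṁ = 5.1132·387.9 = 1983.4 kW

P = 1983.4 kW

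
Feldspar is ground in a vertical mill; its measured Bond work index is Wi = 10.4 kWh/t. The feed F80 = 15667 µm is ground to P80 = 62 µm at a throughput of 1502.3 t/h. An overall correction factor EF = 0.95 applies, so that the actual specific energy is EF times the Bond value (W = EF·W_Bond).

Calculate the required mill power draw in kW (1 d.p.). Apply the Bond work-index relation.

P = 17664.5 kW

W = 10 Wi (P80^-0.5 − F80^-0.5)
W = 10·10.4·(1/√62 − 1/√15667) = 10·10.4·(0.119011) = 12.3771 kWh/t
W_actual = 0.95 × 12.3771 = 11.7583 kWh/t
P = W·T = 11.7583·1502.3 = 17664.5 kW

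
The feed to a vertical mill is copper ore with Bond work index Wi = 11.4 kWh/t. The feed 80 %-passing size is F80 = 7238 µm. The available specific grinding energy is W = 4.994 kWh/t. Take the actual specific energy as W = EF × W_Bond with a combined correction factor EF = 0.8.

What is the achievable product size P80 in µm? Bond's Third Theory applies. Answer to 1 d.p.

W_Bond = 10·Wi·(1/√P₈₀ − 1/√F₈₀)
W_Bond = W / EF = 4.994 / 0.8 = 6.2425 kWh/t
P80^-0.5 = F80^-0.5 + W_Bond/(10 Wi)
  = 6.2425/(10·11.4) + 1/√7238 = 0.054759 + 0.011754 = 0.066513
P80 = (1/0.066513)² = 15.0347² = 226.04 µm

P80 = 226.0 µm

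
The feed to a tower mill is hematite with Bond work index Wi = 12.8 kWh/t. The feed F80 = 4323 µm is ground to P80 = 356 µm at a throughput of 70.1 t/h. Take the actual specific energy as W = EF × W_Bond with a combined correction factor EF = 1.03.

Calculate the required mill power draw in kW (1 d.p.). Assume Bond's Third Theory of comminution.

W_Bond = 10·Wi·(1/√P₈₀ − 1/√F₈₀)
W = 10·12.8·(1/√356 − 1/√4323) = 10·12.8·(0.037791) = 4.8372 kWh/t
Apply correction: 4.8372 × 1.03 = 4.9823 kWh/t
Mill draw = 4.9823 × 70.1 = 349.3 kW

P = 349.3 kW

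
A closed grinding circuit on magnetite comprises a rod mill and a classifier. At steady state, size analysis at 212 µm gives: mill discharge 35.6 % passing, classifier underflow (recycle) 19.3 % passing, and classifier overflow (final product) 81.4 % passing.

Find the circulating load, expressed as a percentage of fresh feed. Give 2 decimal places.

CL = 280.98 %

Two-product formula at 212 µm:
(1+r)·d = r·u + o ⇒ r = (o−d)/(d−u)
r = (81.4 − 35.6)/(35.6 − 19.3) = 45.8/16.3 = 2.8098
CL = 100·r = 280.98 %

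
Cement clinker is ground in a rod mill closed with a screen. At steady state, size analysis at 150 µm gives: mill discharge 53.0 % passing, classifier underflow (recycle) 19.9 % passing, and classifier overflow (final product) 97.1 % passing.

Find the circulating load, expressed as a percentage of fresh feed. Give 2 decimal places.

CL = 133.23 %

Classifier node, passing 150 µm:
r = (o − d)/(d − u)
r = (97.1 − 53.0)/(53.0 − 19.9) = 44.1/33.1 = 1.3323
CL = 100·r = 133.23 %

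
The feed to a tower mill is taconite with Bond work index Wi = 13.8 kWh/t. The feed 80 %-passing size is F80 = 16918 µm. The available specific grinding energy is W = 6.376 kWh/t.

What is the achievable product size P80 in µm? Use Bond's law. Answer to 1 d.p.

W = 10 Wi (1/√P80 − 1/√F80)  [Bond]
1/√P80 = 1/√F80 + W/(10·Wi)
  = 6.3760/(10·13.8) + 1/√16918 = 0.046203 + 0.007688 = 0.053891
P80 = (1/0.053891)² = 18.5559² = 344.32 µm

P80 = 344.3 µm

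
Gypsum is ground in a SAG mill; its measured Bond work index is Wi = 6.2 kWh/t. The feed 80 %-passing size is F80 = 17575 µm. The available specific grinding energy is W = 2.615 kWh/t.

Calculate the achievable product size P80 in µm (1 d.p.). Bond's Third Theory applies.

W = 10 Wi (1/√P80 − 1/√F80)  [Bond]
⇒ 1/√P80 = W/(10 Wi) + 1/√F80
  = 2.6150/(10·6.2) + 1/√17575 = 0.042177 + 0.007543 = 0.049721
P80 = (1/0.049721)² = 20.1124² = 404.51 µm

P80 = 404.5 µm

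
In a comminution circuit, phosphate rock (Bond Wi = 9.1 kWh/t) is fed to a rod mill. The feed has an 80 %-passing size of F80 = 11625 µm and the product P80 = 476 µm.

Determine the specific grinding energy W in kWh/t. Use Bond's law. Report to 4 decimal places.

W = 3.3270 kWh/t

W = 10 Wi (P80^-0.5 − F80^-0.5)
1/√476 = 0.045835;  1/√11625 = 0.009275
W = 10·9.1·(0.045835 − 0.009275) = 3.3270 kWh/t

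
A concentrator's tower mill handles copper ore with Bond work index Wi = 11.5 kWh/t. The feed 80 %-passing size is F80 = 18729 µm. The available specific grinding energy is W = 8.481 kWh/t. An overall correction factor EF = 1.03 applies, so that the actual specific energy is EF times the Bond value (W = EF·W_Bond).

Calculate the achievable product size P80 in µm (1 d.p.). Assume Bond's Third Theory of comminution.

W = 10 Wi (P80^-0.5 − F80^-0.5)
W_Bond = W / EF = 8.481 / 1.03 = 8.2340 kWh/t
1/√P80 = 1/√F80 + W_Bond/(10·Wi)
  = 8.2340/(10·11.5) + 1/√18729 = 0.071600 + 0.007307 = 0.078907
P80 = (1/0.078907)² = 12.6732² = 160.61 µm

P80 = 160.6 µm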